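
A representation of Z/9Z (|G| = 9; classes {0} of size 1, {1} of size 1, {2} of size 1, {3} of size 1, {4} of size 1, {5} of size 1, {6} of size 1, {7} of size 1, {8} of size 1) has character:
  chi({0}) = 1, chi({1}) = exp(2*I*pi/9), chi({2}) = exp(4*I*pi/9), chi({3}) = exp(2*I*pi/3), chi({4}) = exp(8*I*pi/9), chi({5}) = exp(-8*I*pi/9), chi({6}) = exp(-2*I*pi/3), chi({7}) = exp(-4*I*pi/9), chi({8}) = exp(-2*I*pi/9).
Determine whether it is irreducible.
Irreducible: <chi, chi> = 1.

Solution. <chi, chi> = (1/|G|) sum_C |C| * |chi(C)|^2 = (1/9)[1*|1|^2 + 1*|exp(2*I*pi/9)|^2 + 1*|exp(4*I*pi/9)|^2 + 1*|exp(2*I*pi/3)|^2 + 1*|exp(8*I*pi/9)|^2 + 1*|exp(-8*I*pi/9)|^2 + 1*|exp(-2*I*pi/3)|^2 + 1*|exp(-4*I*pi/9)|^2 + 1*|exp(-2*I*pi/9)|^2]
  = (1/9)[(1) + (1) + (1) + (1) + (1) + (1) + (1) + (1) + (1)] = 9/9 = 1.
(Exp terms are combined using exp(i*s)*conj(exp(i*t)) = exp(i*(s-t)), and sums of them are collapsed using the identity that for every m > 1 the m distinct m-th roots of unity sum to 0, e.g. 1 + exp(2*I*pi/3) + exp(-2*I*pi/3) = 0.)
A character is irreducible iff <chi, chi> = 1, so this representation is irreducible.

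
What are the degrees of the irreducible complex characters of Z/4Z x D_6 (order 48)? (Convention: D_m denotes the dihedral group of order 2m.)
Dimensions: 1, 1, 1, 1, 1, 1, 1, 1, 1, 1, 1, 1, 1, 1, 1, 1, 2, 2, 2, 2, 2, 2, 2, 2

Solution. There are 24 irreducibles (= number of conjugacy classes). Their dimensions d_i satisfy sum d_i^2 = |G| = 48: 1 + 1 + 1 + 1 + 1 + 1 + 1 + 1 + 1 + 1 + 1 + 1 + 1 + 1 + 1 + 1 + 4 + 4 + 4 + 4 + 4 + 4 + 4 + 4 = 48. (For the product with Z/4Z: each of the 4 1-dim characters of Z/4Z tensors with each irrep of D_6, giving 4 copies of each D_6-dimension.)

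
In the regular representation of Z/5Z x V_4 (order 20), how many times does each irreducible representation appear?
Each irreducible V_i of dimension d_i appears with multiplicity d_i, i.e. rho_reg = (direct sum over all irreducibles V_i) d_i V_i. The irreducible dimensions for Z/5Z x V_4 are 1, 1, 1, 1, 1, 1, 1, 1, 1, 1, 1, 1, 1, 1, 1, 1, 1, 1, 1, 1: 20 irreducibles of dimension 1, each with multiplicity 1. Total dimension 20*1*1 = 20 = |G|.

Working: General theorem: in the regular representation of a finite group G, each irreducible appears with multiplicity equal to its dimension. Check: dim(rho_reg) = sum d_i^2 = 1 + 1 + 1 + 1 + 1 + 1 + 1 + 1 + 1 + 1 + 1 + 1 + 1 + 1 + 1 + 1 + 1 + 1 + 1 + 1 = 20 = |G|.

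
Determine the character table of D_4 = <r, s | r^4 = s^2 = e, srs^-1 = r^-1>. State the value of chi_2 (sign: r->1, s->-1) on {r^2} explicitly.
Conjugacy classes: {e} of size 1, {r^2} of size 1, {r^1, r^3} of size 2, {s, sr^2, ...} of size 2, {sr, sr^3, ...} of size 2.
Character table:
  irrep \ class              {e} (size 1)  {r^2} (size 1)  {r^1, r^3} (size 2)  {s, sr^2, ...} (size 2)  {sr, sr^3, ...} (size 2)
  chi_1 (triv)               1             1               1                    1                        1                       
  chi_2 (sign: r->1, s->-1)  1             1               1                    -1                       -1                      
  chi_3 (r->-1, s->1)        1             1               -1                   1                        -1                      
  chi_4 (r->-1, s->-1)       1             1               -1                   -1                       1                       
  chi_5 (2d, j=1)            2             -2              0                    0                        0                       

Spot check: chi_2 (sign: r->1, s->-1) on {r^2} = 1.

Argument: D_4 has order 2*4 = 8 with 5 conjugacy classes, hence 5 irreducibles. Sum of squared dims 1 + 1 + 1 + 1 + 4 = 8 = |G|. Linear characters come from the abelianisation; the 2-dimensional irreps have character r^k -> 2*cos(2*pi*j*k/4), reflections -> 0.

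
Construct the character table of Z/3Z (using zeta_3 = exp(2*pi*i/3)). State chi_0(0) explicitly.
Character table of Z/3Z (irreps indexed chi_0,...,chi_2 with chi_k(m) = zeta_3^(k*m), zeta_3 = exp(2*pi*i/3)):
  irrep \ class  {0} (size 1)  {1} (size 1)    {2} (size 1)  
  chi_0          1             1               1             
  chi_1          1             exp(2*I*pi/3)   exp(-2*I*pi/3)
  chi_2          1             exp(-2*I*pi/3)  exp(2*I*pi/3) 

Spot check: chi_0(0) = zeta_3^(0*0) = zeta_3^0 = 1.

Explanation: Z/3Z is abelian, so all 3 irreducible complex representations are 1-dimensional. They are given by chi_k(m) = zeta_3^(k*m) for k = 0,...,2. Row orthogonality: sum_m chi_k(m) conj(chi_l(m)) = 3 * [k = l].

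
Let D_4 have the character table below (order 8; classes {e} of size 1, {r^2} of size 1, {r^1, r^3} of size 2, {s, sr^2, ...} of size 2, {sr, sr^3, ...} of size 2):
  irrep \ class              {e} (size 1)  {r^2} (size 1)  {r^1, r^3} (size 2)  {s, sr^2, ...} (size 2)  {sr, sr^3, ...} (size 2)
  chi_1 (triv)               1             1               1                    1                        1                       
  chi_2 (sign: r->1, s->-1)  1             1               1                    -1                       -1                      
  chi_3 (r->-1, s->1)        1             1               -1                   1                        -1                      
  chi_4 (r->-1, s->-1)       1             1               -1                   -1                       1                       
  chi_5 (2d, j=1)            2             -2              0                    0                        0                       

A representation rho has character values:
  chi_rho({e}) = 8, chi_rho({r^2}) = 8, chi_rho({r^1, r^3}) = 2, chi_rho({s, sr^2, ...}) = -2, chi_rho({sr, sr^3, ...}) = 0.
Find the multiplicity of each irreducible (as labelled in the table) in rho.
Multiplicities: chi_1: 2, chi_2: 3, chi_3: 1, chi_4: 2, chi_5: 0.

Reasoning: Use <chi_rho, chi> = (1/|G|) sum_C |C| * chi_rho(C) * conj(chi(C)) with |G| = 8 for each irreducible chi in the table:
  <chi_rho, chi_1> = (1/8)[1*(8)*conj(1) + 1*(8)*conj(1) + 2*(2)*conj(1) + 2*(-2)*conj(1) + 2*(0)*conj(1)]
      = (1/8)[(8) + (8) + (4) + (-4) + (0)] = 16/8 = 2
  <chi_rho, chi_2> = (1/8)[1*(8)*conj(1) + 1*(8)*conj(1) + 2*(2)*conj(1) + 2*(-2)*conj(-1) + 2*(0)*conj(-1)]
      = (1/8)[(8) + (8) + (4) + (4) + (0)] = 24/8 = 3
  <chi_rho, chi_3> = (1/8)[1*(8)*conj(1) + 1*(8)*conj(1) + 2*(2)*conj(-1) + 2*(-2)*conj(1) + 2*(0)*conj(-1)]
      = (1/8)[(8) + (8) + (-4) + (-4) + (0)] = 8/8 = 1
  <chi_rho, chi_4> = (1/8)[1*(8)*conj(1) + 1*(8)*conj(1) + 2*(2)*conj(-1) + 2*(-2)*conj(-1) + 2*(0)*conj(1)]
      = (1/8)[(8) + (8) + (-4) + (4) + (0)] = 16/8 = 2
  <chi_rho, chi_5> = (1/8)[1*(8)*conj(2) + 1*(8)*conj(-2) + 2*(2)*conj(0) + 2*(-2)*conj(0) + 2*(0)*conj(0)]
      = (1/8)[(16) + (-16) + (0) + (0) + (0)] = 0/8 = 0
Dimension check: dim(rho) = sum (mult * dim) = 2*1 + 3*1 + 1*1 + 2*1 + 0*2 = 8 = chi_rho(e) = 8.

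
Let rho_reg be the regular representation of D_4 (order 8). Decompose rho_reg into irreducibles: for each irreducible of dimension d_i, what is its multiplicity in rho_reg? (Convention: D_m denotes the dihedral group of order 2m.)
Each irreducible V_i of dimension d_i appears with multiplicity d_i, i.e. rho_reg = (direct sum over all irreducibles V_i) d_i V_i. The irreducible dimensions for D_4 are 1, 1, 1, 1, 2: 4 irreducibles of dimension 1, each with multiplicity 1; 1 irreducible of dimension 2, with multiplicity 2. Total dimension 4*1*1 + 1*2*2 = 8 = |G|.

Details: General theorem: in the regular representation of a finite group G, each irreducible appears with multiplicity equal to its dimension. Check: dim(rho_reg) = sum d_i^2 = 1 + 1 + 1 + 1 + 4 = 8 = |G|.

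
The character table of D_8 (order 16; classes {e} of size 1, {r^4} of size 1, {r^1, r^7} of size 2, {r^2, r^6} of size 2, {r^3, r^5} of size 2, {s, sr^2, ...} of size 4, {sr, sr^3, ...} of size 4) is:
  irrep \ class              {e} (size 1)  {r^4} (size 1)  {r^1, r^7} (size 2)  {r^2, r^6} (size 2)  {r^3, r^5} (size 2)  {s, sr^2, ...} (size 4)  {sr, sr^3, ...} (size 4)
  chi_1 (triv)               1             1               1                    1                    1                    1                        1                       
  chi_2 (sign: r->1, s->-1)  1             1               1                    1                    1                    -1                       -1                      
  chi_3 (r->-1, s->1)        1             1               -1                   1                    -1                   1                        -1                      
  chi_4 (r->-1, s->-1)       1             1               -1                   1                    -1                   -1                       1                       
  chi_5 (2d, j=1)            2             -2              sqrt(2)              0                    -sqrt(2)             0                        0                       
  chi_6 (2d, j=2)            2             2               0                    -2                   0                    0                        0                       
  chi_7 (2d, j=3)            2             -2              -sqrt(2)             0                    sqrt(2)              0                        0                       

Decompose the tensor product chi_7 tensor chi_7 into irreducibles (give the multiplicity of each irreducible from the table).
chi_7 tensor chi_7 = chi_1 + chi_2 + chi_6 (all other irreducibles have multiplicity 0).

Working: The character of a tensor product is the pointwise product (chi_7 * chi_7)(C) = chi_7(C) * chi_7(C):
  {e}: (2)*(2), {r^4}: (-2)*(-2), {r^1, r^7}: (-sqrt(2))*(-sqrt(2)), {r^2, r^6}: (0)*(0), {r^3, r^5}: (sqrt(2))*(sqrt(2)), {s, sr^2, ...}: (0)*(0), {sr, sr^3, ...}: (0)*(0)
so (chi_7 * chi_7) takes values
  {e} -> 4, {r^4} -> 4, {r^1, r^7} -> 2, {r^2, r^6} -> 0, {r^3, r^5} -> 2, {s, sr^2, ...} -> 0, {sr, sr^3, ...} -> 0.
Now take the inner product of this character with each irreducible chi from the table, <chi_7*chi_7, chi> = (1/16) sum_C |C| (chi_7*chi_7)(C) conj(chi(C)):
  <chi_7*chi_7, chi_1> = (1/16)[1*(4)*conj(1) + 1*(4)*conj(1) + 2*(2)*conj(1) + 2*(0)*conj(1) + 2*(2)*conj(1) + 4*(0)*conj(1) + 4*(0)*conj(1)]
      = (1/16)[(4) + (4) + (4) + (0) + (4) + (0) + (0)] = 16/16 = 1
  <chi_7*chi_7, chi_2> = (1/16)[1*(4)*conj(1) + 1*(4)*conj(1) + 2*(2)*conj(1) + 2*(0)*conj(1) + 2*(2)*conj(1) + 4*(0)*conj(-1) + 4*(0)*conj(-1)]
      = (1/16)[(4) + (4) + (4) + (0) + (4) + (0) + (0)] = 16/16 = 1
  <chi_7*chi_7, chi_3> = (1/16)[1*(4)*conj(1) + 1*(4)*conj(1) + 2*(2)*conj(-1) + 2*(0)*conj(1) + 2*(2)*conj(-1) + 4*(0)*conj(1) + 4*(0)*conj(-1)]
      = (1/16)[(4) + (4) + (-4) + (0) + (-4) + (0) + (0)] = 0/16 = 0
  <chi_7*chi_7, chi_4> = (1/16)[1*(4)*conj(1) + 1*(4)*conj(1) + 2*(2)*conj(-1) + 2*(0)*conj(1) + 2*(2)*conj(-1) + 4*(0)*conj(-1) + 4*(0)*conj(1)]
      = (1/16)[(4) + (4) + (-4) + (0) + (-4) + (0) + (0)] = 0/16 = 0
  <chi_7*chi_7, chi_5> = (1/16)[1*(4)*conj(2) + 1*(4)*conj(-2) + 2*(2)*conj(sqrt(2)) + 2*(0)*conj(0) + 2*(2)*conj(-sqrt(2)) + 4*(0)*conj(0) + 4*(0)*conj(0)]
      = (1/16)[(8) + (-8) + (4*sqrt(2)) + (0) + (-4*sqrt(2)) + (0) + (0)] = 0/16 = 0
  <chi_7*chi_7, chi_6> = (1/16)[1*(4)*conj(2) + 1*(4)*conj(2) + 2*(2)*conj(0) + 2*(0)*conj(-2) + 2*(2)*conj(0) + 4*(0)*conj(0) + 4*(0)*conj(0)]
      = (1/16)[(8) + (8) + (0) + (0) + (0) + (0) + (0)] = 16/16 = 1
  <chi_7*chi_7, chi_7> = (1/16)[1*(4)*conj(2) + 1*(4)*conj(-2) + 2*(2)*conj(-sqrt(2)) + 2*(0)*conj(0) + 2*(2)*conj(sqrt(2)) + 4*(0)*conj(0) + 4*(0)*conj(0)]
      = (1/16)[(8) + (-8) + (-4*sqrt(2)) + (0) + (4*sqrt(2)) + (0) + (0)] = 0/16 = 0
Hence the multiplicities are chi_1: 1, chi_2: 1, chi_6: 1. Dimension check: dim(chi_7)*dim(chi_7) = 2*2 = 4 and sum (mult * dim) = 1*1 + 1*1 + 1*2 = 4.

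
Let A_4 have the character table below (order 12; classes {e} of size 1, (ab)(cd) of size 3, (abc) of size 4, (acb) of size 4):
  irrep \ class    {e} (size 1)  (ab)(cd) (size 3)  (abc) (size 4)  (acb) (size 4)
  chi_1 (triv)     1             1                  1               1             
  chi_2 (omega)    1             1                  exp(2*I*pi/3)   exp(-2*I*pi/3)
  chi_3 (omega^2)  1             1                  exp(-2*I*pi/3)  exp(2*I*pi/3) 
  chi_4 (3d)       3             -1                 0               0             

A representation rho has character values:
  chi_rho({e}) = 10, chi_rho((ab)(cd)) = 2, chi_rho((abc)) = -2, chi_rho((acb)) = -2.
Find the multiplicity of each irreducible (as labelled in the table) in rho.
Multiplicities: chi_1: 0, chi_2: 2, chi_3: 2, chi_4: 2.

Argument: Use <chi_rho, chi> = (1/|G|) sum_C |C| * chi_rho(C) * conj(chi(C)) with |G| = 12 for each irreducible chi in the table:
  <chi_rho, chi_1> = (1/12)[1*(10)*conj(1) + 3*(2)*conj(1) + 4*(-2)*conj(1) + 4*(-2)*conj(1)]
      = (1/12)[(10) + (6) + (-8) + (-8)] = 0/12 = 0
  <chi_rho, chi_2> = (1/12)[1*(10)*conj(1) + 3*(2)*conj(1) + 4*(-2)*conj(exp(2*I*pi/3)) + 4*(-2)*conj(exp(-2*I*pi/3))]
      = (1/12)[(10) + (6) + (8 + 8*exp(2*I*pi/3)) + (8 + 8*exp(-2*I*pi/3))] = 24/12 = 2
  <chi_rho, chi_3> = (1/12)[1*(10)*conj(1) + 3*(2)*conj(1) + 4*(-2)*conj(exp(-2*I*pi/3)) + 4*(-2)*conj(exp(2*I*pi/3))]
      = (1/12)[(10) + (6) + (8 + 8*exp(-2*I*pi/3)) + (8 + 8*exp(2*I*pi/3))] = 24/12 = 2
  <chi_rho, chi_4> = (1/12)[1*(10)*conj(3) + 3*(2)*conj(-1) + 4*(-2)*conj(0) + 4*(-2)*conj(0)]
      = (1/12)[(30) + (-6) + (0) + (0)] = 24/12 = 2
(Exp terms are combined using exp(i*s)*conj(exp(i*t)) = exp(i*(s-t)), and sums of them are collapsed using the identity that for every m > 1 the m distinct m-th roots of unity sum to 0, e.g. 1 + exp(2*I*pi/3) + exp(-2*I*pi/3) = 0.)
Dimension check: dim(rho) = sum (mult * dim) = 0*1 + 2*1 + 2*1 + 2*3 = 10 = chi_rho(e) = 10.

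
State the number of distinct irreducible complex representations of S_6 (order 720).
11

Explanation: The number of irreducible complex representations of a finite group equals its number of conjugacy classes. Conjugacy classes in S_6 correspond to cycle types, i.e. partitions of 6; there are p(6) = 11 of them, so S_6 (order 720) has exactly 11 irreducible complex representations.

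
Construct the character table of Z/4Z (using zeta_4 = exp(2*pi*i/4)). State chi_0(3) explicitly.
Character table of Z/4Z (irreps indexed chi_0,...,chi_3 with chi_k(m) = zeta_4^(k*m), zeta_4 = exp(2*pi*i/4)):
  irrep \ class  {0} (size 1)  {1} (size 1)  {2} (size 1)  {3} (size 1)
  chi_0          1             1             1             1           
  chi_1          1             I             -1            -I          
  chi_2          1             -1            1             -1          
  chi_3          1             -I            -1            I           

Spot check: chi_0(3) = zeta_4^(0*3) = zeta_4^0 = 1.

Justification: Z/4Z is abelian, so all 4 irreducible complex representations are 1-dimensional. They are given by chi_k(m) = zeta_4^(k*m) for k = 0,...,3. Row orthogonality: sum_m chi_k(m) conj(chi_l(m)) = 4 * [k = l].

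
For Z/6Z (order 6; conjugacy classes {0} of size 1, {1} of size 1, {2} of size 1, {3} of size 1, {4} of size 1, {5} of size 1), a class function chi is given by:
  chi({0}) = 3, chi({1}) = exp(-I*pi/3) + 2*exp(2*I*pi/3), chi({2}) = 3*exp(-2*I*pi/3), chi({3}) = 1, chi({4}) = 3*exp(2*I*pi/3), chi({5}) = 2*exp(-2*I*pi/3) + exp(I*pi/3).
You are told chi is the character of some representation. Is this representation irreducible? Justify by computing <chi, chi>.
Not irreducible (reducible): <chi, chi> = 5 > 1.

Why: <chi, chi> = (1/|G|) sum_C |C| * |chi(C)|^2 = (1/6)[1*|3|^2 + 1*|exp(-I*pi/3) + 2*exp(2*I*pi/3)|^2 + 1*|3*exp(-2*I*pi/3)|^2 + 1*|1|^2 + 1*|3*exp(2*I*pi/3)|^2 + 1*|2*exp(-2*I*pi/3) + exp(I*pi/3)|^2]
  = (1/6)[(9) + (1) + (9) + (1) + (9) + (1)] = 30/6 = 5.
(Exp terms are combined using exp(i*s)*conj(exp(i*t)) = exp(i*(s-t)), and sums of them are collapsed using the identity that for every m > 1 the m distinct m-th roots of unity sum to 0, e.g. 1 + exp(2*I*pi/3) + exp(-2*I*pi/3) = 0.)
A character is irreducible iff <chi, chi> = 1, so this representation is reducible.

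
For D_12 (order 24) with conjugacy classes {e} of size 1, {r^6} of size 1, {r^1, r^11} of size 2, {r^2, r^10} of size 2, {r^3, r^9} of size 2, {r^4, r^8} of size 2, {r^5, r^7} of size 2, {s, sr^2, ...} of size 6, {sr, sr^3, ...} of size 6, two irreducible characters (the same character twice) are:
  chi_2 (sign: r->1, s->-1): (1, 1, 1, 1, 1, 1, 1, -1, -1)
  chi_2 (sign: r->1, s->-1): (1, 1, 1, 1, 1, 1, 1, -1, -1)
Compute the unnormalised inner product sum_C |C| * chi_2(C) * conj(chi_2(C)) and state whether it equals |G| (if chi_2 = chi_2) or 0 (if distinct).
Sum = 24 = |G| = 24; so <chi_2, chi_2> = 1 (norm-1 confirms irreducibility).

Working: Compute term by term over conjugacy classes (|C| * chi_2(C) * conj(chi_2(C))):
  1*(1)*conj(1) + 1*(1)*conj(1) + 2*(1)*conj(1) + 2*(1)*conj(1) + 2*(1)*conj(1) + 2*(1)*conj(1) + 2*(1)*conj(1) + 6*(-1)*conj(-1) + 6*(-1)*conj(-1)
  = (1) + (1) + (2) + (2) + (2) + (2) + (2) + (6) + (6)
  = 24.
Dividing by |G| = 24 gives 24/24 = 1, matching the row-orthogonality relation <chi_2, chi_2> = [chi_2 = chi_2].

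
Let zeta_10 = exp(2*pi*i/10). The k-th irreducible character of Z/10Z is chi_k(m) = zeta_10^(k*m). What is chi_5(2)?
chi_5(2) = zeta_10^10 = 1

Working: chi_5(2) = zeta_10^(5*2) = zeta_10^10. Since zeta_10^10 = 1, this equals zeta_10^0 = exp(2*pi*i*0/10) = 1.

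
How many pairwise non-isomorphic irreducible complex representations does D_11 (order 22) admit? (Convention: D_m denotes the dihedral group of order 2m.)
7

Reasoning: The number of irreducible complex representations of a finite group equals its number of conjugacy classes. D_11 has 7 conjugacy classes ((n+3)/2 for n odd), so D_11 (order 22) has exactly 7 irreducible complex representations.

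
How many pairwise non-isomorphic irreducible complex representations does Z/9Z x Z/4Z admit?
36

Details: The number of irreducible complex representations of a finite group equals its number of conjugacy classes. Z/9Z x Z/4Z is abelian of order 36, so every element is its own conjugacy class: 36 classes, so Z/9Z x Z/4Z (order 36) has exactly 36 irreducible complex representations.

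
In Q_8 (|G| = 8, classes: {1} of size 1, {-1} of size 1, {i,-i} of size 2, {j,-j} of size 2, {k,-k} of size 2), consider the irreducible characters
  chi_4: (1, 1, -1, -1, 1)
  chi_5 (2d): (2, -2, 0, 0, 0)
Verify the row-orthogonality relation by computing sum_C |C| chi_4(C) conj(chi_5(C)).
Sum = 0; so <chi_4, chi_5> = 0 (distinct irreducibles are orthogonal).

Argument: Compute term by term over conjugacy classes (|C| * chi_4(C) * conj(chi_5(C))):
  1*(1)*conj(2) + 1*(1)*conj(-2) + 2*(-1)*conj(0) + 2*(-1)*conj(0) + 2*(1)*conj(0)
  = (2) + (-2) + (0) + (0) + (0)
  = 0.
Dividing by |G| = 8 gives 0/8 = 0, matching the row-orthogonality relation <chi_4, chi_5> = [chi_4 = chi_5].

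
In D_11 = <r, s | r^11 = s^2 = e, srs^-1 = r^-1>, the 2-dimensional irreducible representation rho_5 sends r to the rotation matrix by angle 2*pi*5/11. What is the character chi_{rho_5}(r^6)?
chi_{rho_5}(r^6) = 2*cos(2*pi*5*6/11) = -2*cos(5*pi/11)

Why: rho_5(r^6) is rotation by angle 2*pi*5*6/11, whose trace is 2*cos(2*pi*5*6/11) = -2*cos(5*pi/11).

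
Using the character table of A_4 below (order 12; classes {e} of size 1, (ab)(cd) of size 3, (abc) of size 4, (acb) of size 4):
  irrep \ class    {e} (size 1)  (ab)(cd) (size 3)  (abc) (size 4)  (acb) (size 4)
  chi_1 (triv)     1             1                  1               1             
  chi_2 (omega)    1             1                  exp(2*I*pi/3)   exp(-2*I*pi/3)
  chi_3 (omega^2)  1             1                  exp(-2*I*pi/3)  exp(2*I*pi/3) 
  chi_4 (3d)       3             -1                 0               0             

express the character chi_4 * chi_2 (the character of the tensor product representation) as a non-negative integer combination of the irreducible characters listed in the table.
chi_4 tensor chi_2 = chi_4 (all other irreducibles have multiplicity 0).

The character of a tensor product is the pointwise product (chi_4 * chi_2)(C) = chi_4(C) * chi_2(C):
  {e}: (3)*(1), (ab)(cd): (-1)*(1), (abc): (0)*(exp(2*I*pi/3)), (acb): (0)*(exp(-2*I*pi/3))
so (chi_4 * chi_2) takes values
  {e} -> 3, (ab)(cd) -> -1, (abc) -> 0, (acb) -> 0.
Now take the inner product of this character with each irreducible chi from the table, <chi_4*chi_2, chi> = (1/12) sum_C |C| (chi_4*chi_2)(C) conj(chi(C)):
  <chi_4*chi_2, chi_1> = (1/12)[1*(3)*conj(1) + 3*(-1)*conj(1) + 4*(0)*conj(1) + 4*(0)*conj(1)]
      = (1/12)[(3) + (-3) + (0) + (0)] = 0/12 = 0
  <chi_4*chi_2, chi_2> = (1/12)[1*(3)*conj(1) + 3*(-1)*conj(1) + 4*(0)*conj(exp(2*I*pi/3)) + 4*(0)*conj(exp(-2*I*pi/3))]
      = (1/12)[(3) + (-3) + (0) + (0)] = 0/12 = 0
  <chi_4*chi_2, chi_3> = (1/12)[1*(3)*conj(1) + 3*(-1)*conj(1) + 4*(0)*conj(exp(-2*I*pi/3)) + 4*(0)*conj(exp(2*I*pi/3))]
      = (1/12)[(3) + (-3) + (0) + (0)] = 0/12 = 0
  <chi_4*chi_2, chi_4> = (1/12)[1*(3)*conj(3) + 3*(-1)*conj(-1) + 4*(0)*conj(0) + 4*(0)*conj(0)]
      = (1/12)[(9) + (3) + (0) + (0)] = 12/12 = 1
(Exp terms are combined using exp(i*s)*conj(exp(i*t)) = exp(i*(s-t)), and sums of them are collapsed using the identity that for every m > 1 the m distinct m-th roots of unity sum to 0, e.g. 1 + exp(2*I*pi/3) + exp(-2*I*pi/3) = 0.)
Hence the multiplicities are chi_4: 1. Dimension check: dim(chi_4)*dim(chi_2) = 3*1 = 3 and sum (mult * dim) = 1*3 = 3.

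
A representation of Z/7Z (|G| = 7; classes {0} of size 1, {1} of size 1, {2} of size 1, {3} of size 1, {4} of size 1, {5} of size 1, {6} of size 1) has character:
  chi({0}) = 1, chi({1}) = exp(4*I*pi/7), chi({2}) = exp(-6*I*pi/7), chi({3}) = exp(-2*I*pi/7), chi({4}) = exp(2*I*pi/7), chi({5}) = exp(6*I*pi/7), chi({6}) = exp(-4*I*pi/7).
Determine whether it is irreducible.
Irreducible: <chi, chi> = 1.

Explanation: <chi, chi> = (1/|G|) sum_C |C| * |chi(C)|^2 = (1/7)[1*|1|^2 + 1*|exp(4*I*pi/7)|^2 + 1*|exp(-6*I*pi/7)|^2 + 1*|exp(-2*I*pi/7)|^2 + 1*|exp(2*I*pi/7)|^2 + 1*|exp(6*I*pi/7)|^2 + 1*|exp(-4*I*pi/7)|^2]
  = (1/7)[(1) + (1) + (1) + (1) + (1) + (1) + (1)] = 7/7 = 1.
(Exp terms are combined using exp(i*s)*conj(exp(i*t)) = exp(i*(s-t)), and sums of them are collapsed using the identity that for every m > 1 the m distinct m-th roots of unity sum to 0, e.g. 1 + exp(2*I*pi/3) + exp(-2*I*pi/3) = 0.)
A character is irreducible iff <chi, chi> = 1, so this representation is irreducible.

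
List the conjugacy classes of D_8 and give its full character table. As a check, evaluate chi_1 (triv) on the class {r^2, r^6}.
Conjugacy classes: {e} of size 1, {r^4} of size 1, {r^1, r^7} of size 2, {r^2, r^6} of size 2, {r^3, r^5} of size 2, {s, sr^2, ...} of size 4, {sr, sr^3, ...} of size 4.
Character table:
  irrep \ class              {e} (size 1)  {r^4} (size 1)  {r^1, r^7} (size 2)  {r^2, r^6} (size 2)  {r^3, r^5} (size 2)  {s, sr^2, ...} (size 4)  {sr, sr^3, ...} (size 4)
  chi_1 (triv)               1             1               1                    1                    1                    1                        1                       
  chi_2 (sign: r->1, s->-1)  1             1               1                    1                    1                    -1                       -1                      
  chi_3 (r->-1, s->1)        1             1               -1                   1                    -1                   1                        -1                      
  chi_4 (r->-1, s->-1)       1             1               -1                   1                    -1                   -1                       1                       
  chi_5 (2d, j=1)            2             -2              sqrt(2)              0                    -sqrt(2)             0                        0                       
  chi_6 (2d, j=2)            2             2               0                    -2                   0                    0                        0                       
  chi_7 (2d, j=3)            2             -2              -sqrt(2)             0                    sqrt(2)              0                        0                       

Spot check: chi_1 (triv) on {r^2, r^6} = 1.

Working: D_8 has order 2*8 = 16 with 7 conjugacy classes, hence 7 irreducibles. Sum of squared dims 1 + 1 + 1 + 1 + 4 + 4 + 4 = 16 = |G|. Linear characters come from the abelianisation; the 2-dimensional irreps have character r^k -> 2*cos(2*pi*j*k/8), reflections -> 0.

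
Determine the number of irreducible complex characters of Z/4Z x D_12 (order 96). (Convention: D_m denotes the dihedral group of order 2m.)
36

Argument: The number of irreducible complex representations of a finite group equals its number of conjugacy classes. For a direct product, #classes(G x H) = #classes(G) * #classes(H). Z/4Z has 4 classes (abelian), D_12 has 9 classes, so 4 * 9 = 36, so Z/4Z x D_12 (order 96) has exactly 36 irreducible complex representations.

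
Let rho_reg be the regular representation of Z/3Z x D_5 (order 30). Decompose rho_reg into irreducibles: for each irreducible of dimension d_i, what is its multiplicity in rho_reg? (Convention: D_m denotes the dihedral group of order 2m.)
Each irreducible V_i of dimension d_i appears with multiplicity d_i, i.e. rho_reg = (direct sum over all irreducibles V_i) d_i V_i. The irreducible dimensions for Z/3Z x D_5 are 1, 1, 1, 1, 1, 1, 2, 2, 2, 2, 2, 2: 6 irreducibles of dimension 1, each with multiplicity 1; 6 irreducibles of dimension 2, each with multiplicity 2. Total dimension 6*1*1 + 6*2*2 = 30 = |G|.

Proof sketch: General theorem: in the regular representation of a finite group G, each irreducible appears with multiplicity equal to its dimension. Check: dim(rho_reg) = sum d_i^2 = 1 + 1 + 1 + 1 + 1 + 1 + 4 + 4 + 4 + 4 + 4 + 4 = 30 = |G|.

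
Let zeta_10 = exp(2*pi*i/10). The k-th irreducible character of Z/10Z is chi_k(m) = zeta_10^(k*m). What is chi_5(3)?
chi_5(3) = zeta_10^15 = -1

Justification: chi_5(3) = zeta_10^(5*3) = zeta_10^15. Since zeta_10^10 = 1, this equals zeta_10^5 = exp(2*pi*i*5/10) = -1.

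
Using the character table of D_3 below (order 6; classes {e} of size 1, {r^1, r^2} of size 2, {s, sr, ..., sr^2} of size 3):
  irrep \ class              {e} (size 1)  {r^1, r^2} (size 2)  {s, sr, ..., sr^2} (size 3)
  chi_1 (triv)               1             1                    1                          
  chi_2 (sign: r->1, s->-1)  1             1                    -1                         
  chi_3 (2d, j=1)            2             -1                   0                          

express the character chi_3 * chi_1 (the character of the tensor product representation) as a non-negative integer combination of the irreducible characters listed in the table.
chi_3 tensor chi_1 = chi_3 (all other irreducibles have multiplicity 0).

Details: The character of a tensor product is the pointwise product (chi_3 * chi_1)(C) = chi_3(C) * chi_1(C):
  {e}: (2)*(1), {r^1, r^2}: (-1)*(1), {s, sr, ..., sr^2}: (0)*(1)
so (chi_3 * chi_1) takes values
  {e} -> 2, {r^1, r^2} -> -1, {s, sr, ..., sr^2} -> 0.
Now take the inner product of this character with each irreducible chi from the table, <chi_3*chi_1, chi> = (1/6) sum_C |C| (chi_3*chi_1)(C) conj(chi(C)):
  <chi_3*chi_1, chi_1> = (1/6)[1*(2)*conj(1) + 2*(-1)*conj(1) + 3*(0)*conj(1)]
      = (1/6)[(2) + (-2) + (0)] = 0/6 = 0
  <chi_3*chi_1, chi_2> = (1/6)[1*(2)*conj(1) + 2*(-1)*conj(1) + 3*(0)*conj(-1)]
      = (1/6)[(2) + (-2) + (0)] = 0/6 = 0
  <chi_3*chi_1, chi_3> = (1/6)[1*(2)*conj(2) + 2*(-1)*conj(-1) + 3*(0)*conj(0)]
      = (1/6)[(4) + (2) + (0)] = 6/6 = 1
Hence the multiplicities are chi_3: 1. Dimension check: dim(chi_3)*dim(chi_1) = 2*1 = 2 and sum (mult * dim) = 1*2 = 2.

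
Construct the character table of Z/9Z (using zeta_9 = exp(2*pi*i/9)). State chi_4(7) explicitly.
Character table of Z/9Z (irreps indexed chi_0,...,chi_8 with chi_k(m) = zeta_9^(k*m), zeta_9 = exp(2*pi*i/9)):
  irrep \ class  {0} (size 1)  {1} (size 1)    {2} (size 1)    {3} (size 1)    {4} (size 1)    {5} (size 1)    {6} (size 1)    {7} (size 1)    {8} (size 1)  
  chi_0          1             1               1               1               1               1               1               1               1             
  chi_1          1             exp(2*I*pi/9)   exp(4*I*pi/9)   exp(2*I*pi/3)   exp(8*I*pi/9)   exp(-8*I*pi/9)  exp(-2*I*pi/3)  exp(-4*I*pi/9)  exp(-2*I*pi/9)
  chi_2          1             exp(4*I*pi/9)   exp(8*I*pi/9)   exp(-2*I*pi/3)  exp(-2*I*pi/9)  exp(2*I*pi/9)   exp(2*I*pi/3)   exp(-8*I*pi/9)  exp(-4*I*pi/9)
  chi_3          1             exp(2*I*pi/3)   exp(-2*I*pi/3)  1               exp(2*I*pi/3)   exp(-2*I*pi/3)  1               exp(2*I*pi/3)   exp(-2*I*pi/3)
  chi_4          1             exp(8*I*pi/9)   exp(-2*I*pi/9)  exp(2*I*pi/3)   exp(-4*I*pi/9)  exp(4*I*pi/9)   exp(-2*I*pi/3)  exp(2*I*pi/9)   exp(-8*I*pi/9)
  chi_5          1             exp(-8*I*pi/9)  exp(2*I*pi/9)   exp(-2*I*pi/3)  exp(4*I*pi/9)   exp(-4*I*pi/9)  exp(2*I*pi/3)   exp(-2*I*pi/9)  exp(8*I*pi/9) 
  chi_6          1             exp(-2*I*pi/3)  exp(2*I*pi/3)   1               exp(-2*I*pi/3)  exp(2*I*pi/3)   1               exp(-2*I*pi/3)  exp(2*I*pi/3) 
  chi_7          1             exp(-4*I*pi/9)  exp(-8*I*pi/9)  exp(2*I*pi/3)   exp(2*I*pi/9)   exp(-2*I*pi/9)  exp(-2*I*pi/3)  exp(8*I*pi/9)   exp(4*I*pi/9) 
  chi_8          1             exp(-2*I*pi/9)  exp(-4*I*pi/9)  exp(-2*I*pi/3)  exp(-8*I*pi/9)  exp(8*I*pi/9)   exp(2*I*pi/3)   exp(4*I*pi/9)   exp(2*I*pi/9) 

Spot check: chi_4(7) = zeta_9^(4*7) = zeta_9^28 = exp(2*I*pi/9).

Reasoning: Z/9Z is abelian, so all 9 irreducible complex representations are 1-dimensional. They are given by chi_k(m) = zeta_9^(k*m) for k = 0,...,8. Row orthogonality: sum_m chi_k(m) conj(chi_l(m)) = 9 * [k = l].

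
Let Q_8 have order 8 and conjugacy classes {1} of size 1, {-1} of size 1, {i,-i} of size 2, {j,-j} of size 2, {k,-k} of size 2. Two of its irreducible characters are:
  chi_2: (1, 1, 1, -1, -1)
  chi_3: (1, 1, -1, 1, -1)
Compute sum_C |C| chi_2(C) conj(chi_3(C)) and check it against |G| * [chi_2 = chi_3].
Sum = 0; so <chi_2, chi_3> = 0 (distinct irreducibles are orthogonal).

Solution. Compute term by term over conjugacy classes (|C| * chi_2(C) * conj(chi_3(C))):
  1*(1)*conj(1) + 1*(1)*conj(1) + 2*(1)*conj(-1) + 2*(-1)*conj(1) + 2*(-1)*conj(-1)
  = (1) + (1) + (-2) + (-2) + (2)
  = 0.
Dividing by |G| = 8 gives 0/8 = 0, matching the row-orthogonality relation <chi_2, chi_3> = [chi_2 = chi_3].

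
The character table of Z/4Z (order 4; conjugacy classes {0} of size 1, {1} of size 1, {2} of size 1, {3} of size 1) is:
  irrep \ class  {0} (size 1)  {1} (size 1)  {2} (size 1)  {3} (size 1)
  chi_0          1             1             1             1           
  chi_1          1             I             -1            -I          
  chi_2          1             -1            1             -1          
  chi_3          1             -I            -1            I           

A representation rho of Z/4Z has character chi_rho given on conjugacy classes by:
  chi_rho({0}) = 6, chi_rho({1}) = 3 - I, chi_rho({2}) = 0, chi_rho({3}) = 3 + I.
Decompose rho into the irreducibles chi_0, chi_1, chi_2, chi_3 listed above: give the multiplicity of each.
Multiplicities: chi_0: 3, chi_1: 1, chi_2: 0, chi_3: 2.

Working: Use <chi_rho, chi> = (1/|G|) sum_C |C| * chi_rho(C) * conj(chi(C)) with |G| = 4 for each irreducible chi in the table:
  <chi_rho, chi_0> = (1/4)[1*(6)*conj(1) + 1*(3 - I)*conj(1) + 1*(0)*conj(1) + 1*(3 + I)*conj(1)]
      = (1/4)[(6) + (3 - I) + (0) + (3 + I)] = 12/4 = 3
  <chi_rho, chi_1> = (1/4)[1*(6)*conj(1) + 1*(3 - I)*conj(I) + 1*(0)*conj(-1) + 1*(3 + I)*conj(-I)]
      = (1/4)[(6) + (-1 - 3*I) + (0) + (-1 + 3*I)] = 4/4 = 1
  <chi_rho, chi_2> = (1/4)[1*(6)*conj(1) + 1*(3 - I)*conj(-1) + 1*(0)*conj(1) + 1*(3 + I)*conj(-1)]
      = (1/4)[(6) + (-3 + I) + (0) + (-3 - I)] = 0/4 = 0
  <chi_rho, chi_3> = (1/4)[1*(6)*conj(1) + 1*(3 - I)*conj(-I) + 1*(0)*conj(-1) + 1*(3 + I)*conj(I)]
      = (1/4)[(6) + (1 + 3*I) + (0) + (1 - 3*I)] = 8/4 = 2
(Exp terms are combined using exp(i*s)*conj(exp(i*t)) = exp(i*(s-t)), and sums of them are collapsed using the identity that for every m > 1 the m distinct m-th roots of unity sum to 0, e.g. 1 + exp(2*I*pi/3) + exp(-2*I*pi/3) = 0.)
Dimension check: dim(rho) = sum (mult * dim) = 3*1 + 1*1 + 0*1 + 2*1 = 6 = chi_rho(e) = 6.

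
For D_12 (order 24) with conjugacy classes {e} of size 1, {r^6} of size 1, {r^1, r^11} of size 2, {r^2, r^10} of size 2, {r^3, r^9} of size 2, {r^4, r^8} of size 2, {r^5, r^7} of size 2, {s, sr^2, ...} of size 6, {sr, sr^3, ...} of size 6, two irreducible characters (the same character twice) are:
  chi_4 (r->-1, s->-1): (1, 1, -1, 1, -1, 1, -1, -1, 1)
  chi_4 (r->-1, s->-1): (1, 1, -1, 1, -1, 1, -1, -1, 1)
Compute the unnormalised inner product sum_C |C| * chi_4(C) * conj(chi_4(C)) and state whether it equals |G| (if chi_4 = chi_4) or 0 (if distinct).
Sum = 24 = |G| = 24; so <chi_4, chi_4> = 1 (norm-1 confirms irreducibility).

Compute term by term over conjugacy classes (|C| * chi_4(C) * conj(chi_4(C))):
  1*(1)*conj(1) + 1*(1)*conj(1) + 2*(-1)*conj(-1) + 2*(1)*conj(1) + 2*(-1)*conj(-1) + 2*(1)*conj(1) + 2*(-1)*conj(-1) + 6*(-1)*conj(-1) + 6*(1)*conj(1)
  = (1) + (1) + (2) + (2) + (2) + (2) + (2) + (6) + (6)
  = 24.
Dividing by |G| = 24 gives 24/24 = 1, matching the row-orthogonality relation <chi_4, chi_4> = [chi_4 = chi_4].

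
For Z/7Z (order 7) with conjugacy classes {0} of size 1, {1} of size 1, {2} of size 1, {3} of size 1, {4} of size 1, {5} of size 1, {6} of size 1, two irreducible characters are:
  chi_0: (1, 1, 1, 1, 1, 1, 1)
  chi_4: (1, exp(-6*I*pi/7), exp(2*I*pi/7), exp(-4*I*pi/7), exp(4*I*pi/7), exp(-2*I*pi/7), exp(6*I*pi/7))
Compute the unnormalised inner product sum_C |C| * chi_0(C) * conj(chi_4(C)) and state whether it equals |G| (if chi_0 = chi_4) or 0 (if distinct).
Sum = 0; so <chi_0, chi_4> = 0 (distinct irreducibles are orthogonal).

Why: Compute term by term over conjugacy classes (|C| * chi_0(C) * conj(chi_4(C))):
  1*(1)*conj(1) + 1*(1)*conj(exp(-6*I*pi/7)) + 1*(1)*conj(exp(2*I*pi/7)) + 1*(1)*conj(exp(-4*I*pi/7)) + 1*(1)*conj(exp(4*I*pi/7)) + 1*(1)*conj(exp(-2*I*pi/7)) + 1*(1)*conj(exp(6*I*pi/7))
  = (1) + (exp(6*I*pi/7)) + (exp(-2*I*pi/7)) + (exp(4*I*pi/7)) + (exp(-4*I*pi/7)) + (exp(2*I*pi/7)) + (exp(-6*I*pi/7))
  = 0.
(Exp terms are combined using exp(i*s)*conj(exp(i*t)) = exp(i*(s-t)), and sums of them are collapsed using the identity that for every m > 1 the m distinct m-th roots of unity sum to 0, e.g. 1 + exp(2*I*pi/3) + exp(-2*I*pi/3) = 0.)
Dividing by |G| = 7 gives 0/7 = 0, matching the row-orthogonality relation <chi_0, chi_4> = [chi_0 = chi_4].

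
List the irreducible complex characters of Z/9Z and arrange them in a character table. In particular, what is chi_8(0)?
Character table of Z/9Z (irreps indexed chi_0,...,chi_8 with chi_k(m) = zeta_9^(k*m), zeta_9 = exp(2*pi*i/9)):
  irrep \ class  {0} (size 1)  {1} (size 1)    {2} (size 1)    {3} (size 1)    {4} (size 1)    {5} (size 1)    {6} (size 1)    {7} (size 1)    {8} (size 1)  
  chi_0          1             1               1               1               1               1               1               1               1             
  chi_1          1             exp(2*I*pi/9)   exp(4*I*pi/9)   exp(2*I*pi/3)   exp(8*I*pi/9)   exp(-8*I*pi/9)  exp(-2*I*pi/3)  exp(-4*I*pi/9)  exp(-2*I*pi/9)
  chi_2          1             exp(4*I*pi/9)   exp(8*I*pi/9)   exp(-2*I*pi/3)  exp(-2*I*pi/9)  exp(2*I*pi/9)   exp(2*I*pi/3)   exp(-8*I*pi/9)  exp(-4*I*pi/9)
  chi_3          1             exp(2*I*pi/3)   exp(-2*I*pi/3)  1               exp(2*I*pi/3)   exp(-2*I*pi/3)  1               exp(2*I*pi/3)   exp(-2*I*pi/3)
  chi_4          1             exp(8*I*pi/9)   exp(-2*I*pi/9)  exp(2*I*pi/3)   exp(-4*I*pi/9)  exp(4*I*pi/9)   exp(-2*I*pi/3)  exp(2*I*pi/9)   exp(-8*I*pi/9)
  chi_5          1             exp(-8*I*pi/9)  exp(2*I*pi/9)   exp(-2*I*pi/3)  exp(4*I*pi/9)   exp(-4*I*pi/9)  exp(2*I*pi/3)   exp(-2*I*pi/9)  exp(8*I*pi/9) 
  chi_6          1             exp(-2*I*pi/3)  exp(2*I*pi/3)   1               exp(-2*I*pi/3)  exp(2*I*pi/3)   1               exp(-2*I*pi/3)  exp(2*I*pi/3) 
  chi_7          1             exp(-4*I*pi/9)  exp(-8*I*pi/9)  exp(2*I*pi/3)   exp(2*I*pi/9)   exp(-2*I*pi/9)  exp(-2*I*pi/3)  exp(8*I*pi/9)   exp(4*I*pi/9) 
  chi_8          1             exp(-2*I*pi/9)  exp(-4*I*pi/9)  exp(-2*I*pi/3)  exp(-8*I*pi/9)  exp(8*I*pi/9)   exp(2*I*pi/3)   exp(4*I*pi/9)   exp(2*I*pi/9) 

Spot check: chi_8(0) = zeta_9^(8*0) = zeta_9^0 = 1.

Z/9Z is abelian, so all 9 irreducible complex representations are 1-dimensional. They are given by chi_k(m) = zeta_9^(k*m) for k = 0,...,8. Row orthogonality: sum_m chi_k(m) conj(chi_l(m)) = 9 * [k = l].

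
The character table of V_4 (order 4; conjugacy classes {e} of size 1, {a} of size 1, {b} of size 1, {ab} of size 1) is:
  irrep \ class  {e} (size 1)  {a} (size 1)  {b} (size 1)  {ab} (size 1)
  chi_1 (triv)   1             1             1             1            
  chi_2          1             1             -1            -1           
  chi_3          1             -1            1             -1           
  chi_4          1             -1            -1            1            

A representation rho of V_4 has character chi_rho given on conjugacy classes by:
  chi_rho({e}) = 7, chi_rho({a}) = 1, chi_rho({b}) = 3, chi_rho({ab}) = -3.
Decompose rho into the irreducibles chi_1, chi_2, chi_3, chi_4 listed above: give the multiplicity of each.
Multiplicities: chi_1: 2, chi_2: 2, chi_3: 3, chi_4: 0.

Proof sketch: Use <chi_rho, chi> = (1/|G|) sum_C |C| * chi_rho(C) * conj(chi(C)) with |G| = 4 for each irreducible chi in the table:
  <chi_rho, chi_1> = (1/4)[1*(7)*conj(1) + 1*(1)*conj(1) + 1*(3)*conj(1) + 1*(-3)*conj(1)]
      = (1/4)[(7) + (1) + (3) + (-3)] = 8/4 = 2
  <chi_rho, chi_2> = (1/4)[1*(7)*conj(1) + 1*(1)*conj(1) + 1*(3)*conj(-1) + 1*(-3)*conj(-1)]
      = (1/4)[(7) + (1) + (-3) + (3)] = 8/4 = 2
  <chi_rho, chi_3> = (1/4)[1*(7)*conj(1) + 1*(1)*conj(-1) + 1*(3)*conj(1) + 1*(-3)*conj(-1)]
      = (1/4)[(7) + (-1) + (3) + (3)] = 12/4 = 3
  <chi_rho, chi_4> = (1/4)[1*(7)*conj(1) + 1*(1)*conj(-1) + 1*(3)*conj(-1) + 1*(-3)*conj(1)]
      = (1/4)[(7) + (-1) + (-3) + (-3)] = 0/4 = 0
Dimension check: dim(rho) = sum (mult * dim) = 2*1 + 2*1 + 3*1 + 0*1 = 7 = chi_rho(e) = 7.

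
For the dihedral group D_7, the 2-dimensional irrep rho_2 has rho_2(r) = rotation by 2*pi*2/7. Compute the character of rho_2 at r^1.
chi_{rho_2}(r^1) = 2*cos(2*pi*2*1/7) = -2*cos(3*pi/7)

Argument: rho_2(r^1) is rotation by angle 2*pi*2*1/7, whose trace is 2*cos(2*pi*2*1/7) = -2*cos(3*pi/7).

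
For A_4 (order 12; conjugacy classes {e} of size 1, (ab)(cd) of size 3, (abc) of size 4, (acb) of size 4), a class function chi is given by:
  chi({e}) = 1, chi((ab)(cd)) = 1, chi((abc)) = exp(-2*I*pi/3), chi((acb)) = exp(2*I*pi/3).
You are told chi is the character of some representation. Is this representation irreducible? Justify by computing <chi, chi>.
Irreducible: <chi, chi> = 1.

<chi, chi> = (1/|G|) sum_C |C| * |chi(C)|^2 = (1/12)[1*|1|^2 + 3*|1|^2 + 4*|exp(-2*I*pi/3)|^2 + 4*|exp(2*I*pi/3)|^2]
  = (1/12)[(1) + (3) + (4) + (4)] = 12/12 = 1.
(Exp terms are combined using exp(i*s)*conj(exp(i*t)) = exp(i*(s-t)), and sums of them are collapsed using the identity that for every m > 1 the m distinct m-th roots of unity sum to 0, e.g. 1 + exp(2*I*pi/3) + exp(-2*I*pi/3) = 0.)
A character is irreducible iff <chi, chi> = 1, so this representation is irreducible.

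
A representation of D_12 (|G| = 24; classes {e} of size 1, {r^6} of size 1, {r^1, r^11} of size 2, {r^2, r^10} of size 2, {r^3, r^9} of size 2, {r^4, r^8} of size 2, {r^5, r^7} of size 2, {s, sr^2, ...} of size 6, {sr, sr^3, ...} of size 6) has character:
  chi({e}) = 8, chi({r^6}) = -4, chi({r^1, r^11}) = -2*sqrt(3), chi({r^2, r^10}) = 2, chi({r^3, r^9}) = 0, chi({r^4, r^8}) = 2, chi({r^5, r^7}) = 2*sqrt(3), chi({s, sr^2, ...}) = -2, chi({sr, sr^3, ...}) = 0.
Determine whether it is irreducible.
Not irreducible (reducible): <chi, chi> = 7 > 1.

Reasoning: <chi, chi> = (1/|G|) sum_C |C| * |chi(C)|^2 = (1/24)[1*|8|^2 + 1*|-4|^2 + 2*|-2*sqrt(3)|^2 + 2*|2|^2 + 2*|0|^2 + 2*|2|^2 + 2*|2*sqrt(3)|^2 + 6*|-2|^2 + 6*|0|^2]
  = (1/24)[(64) + (16) + (24) + (8) + (0) + (8) + (24) + (24) + (0)] = 168/24 = 7.
A character is irreducible iff <chi, chi> = 1, so this representation is reducible.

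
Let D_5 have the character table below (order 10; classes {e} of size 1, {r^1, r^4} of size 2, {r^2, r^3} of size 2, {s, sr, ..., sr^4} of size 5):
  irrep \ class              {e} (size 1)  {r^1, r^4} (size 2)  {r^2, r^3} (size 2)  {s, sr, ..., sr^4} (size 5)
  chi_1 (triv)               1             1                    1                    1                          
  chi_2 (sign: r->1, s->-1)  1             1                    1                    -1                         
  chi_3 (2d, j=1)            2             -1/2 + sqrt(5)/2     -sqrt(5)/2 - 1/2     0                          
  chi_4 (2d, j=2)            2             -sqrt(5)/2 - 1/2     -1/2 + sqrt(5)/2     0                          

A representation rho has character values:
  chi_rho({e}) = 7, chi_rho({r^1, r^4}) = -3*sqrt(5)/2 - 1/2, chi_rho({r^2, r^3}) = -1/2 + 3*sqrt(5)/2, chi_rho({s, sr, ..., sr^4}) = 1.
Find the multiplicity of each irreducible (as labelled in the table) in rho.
Multiplicities: chi_1: 1, chi_2: 0, chi_3: 0, chi_4: 3.

Why: Use <chi_rho, chi> = (1/|G|) sum_C |C| * chi_rho(C) * conj(chi(C)) with |G| = 10 for each irreducible chi in the table:
  <chi_rho, chi_1> = (1/10)[1*(7)*conj(1) + 2*(-3*sqrt(5)/2 - 1/2)*conj(1) + 2*(-1/2 + 3*sqrt(5)/2)*conj(1) + 5*(1)*conj(1)]
      = (1/10)[(7) + (-3*sqrt(5) - 1) + (-1 + 3*sqrt(5)) + (5)] = 10/10 = 1
  <chi_rho, chi_2> = (1/10)[1*(7)*conj(1) + 2*(-3*sqrt(5)/2 - 1/2)*conj(1) + 2*(-1/2 + 3*sqrt(5)/2)*conj(1) + 5*(1)*conj(-1)]
      = (1/10)[(7) + (-3*sqrt(5) - 1) + (-1 + 3*sqrt(5)) + (-5)] = 0/10 = 0
  <chi_rho, chi_3> = (1/10)[1*(7)*conj(2) + 2*(-3*sqrt(5)/2 - 1/2)*conj(-1/2 + sqrt(5)/2) + 2*(-1/2 + 3*sqrt(5)/2)*conj(-sqrt(5)/2 - 1/2) + 5*(1)*conj(0)]
      = (1/10)[(14) + (-7 + sqrt(5)) + (-7 - sqrt(5)) + (0)] = 0/10 = 0
  <chi_rho, chi_4> = (1/10)[1*(7)*conj(2) + 2*(-3*sqrt(5)/2 - 1/2)*conj(-sqrt(5)/2 - 1/2) + 2*(-1/2 + 3*sqrt(5)/2)*conj(-1/2 + sqrt(5)/2) + 5*(1)*conj(0)]
      = (1/10)[(14) + (2*sqrt(5) + 8) + (8 - 2*sqrt(5)) + (0)] = 30/10 = 3
Dimension check: dim(rho) = sum (mult * dim) = 1*1 + 0*1 + 0*2 + 3*2 = 7 = chi_rho(e) = 7.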